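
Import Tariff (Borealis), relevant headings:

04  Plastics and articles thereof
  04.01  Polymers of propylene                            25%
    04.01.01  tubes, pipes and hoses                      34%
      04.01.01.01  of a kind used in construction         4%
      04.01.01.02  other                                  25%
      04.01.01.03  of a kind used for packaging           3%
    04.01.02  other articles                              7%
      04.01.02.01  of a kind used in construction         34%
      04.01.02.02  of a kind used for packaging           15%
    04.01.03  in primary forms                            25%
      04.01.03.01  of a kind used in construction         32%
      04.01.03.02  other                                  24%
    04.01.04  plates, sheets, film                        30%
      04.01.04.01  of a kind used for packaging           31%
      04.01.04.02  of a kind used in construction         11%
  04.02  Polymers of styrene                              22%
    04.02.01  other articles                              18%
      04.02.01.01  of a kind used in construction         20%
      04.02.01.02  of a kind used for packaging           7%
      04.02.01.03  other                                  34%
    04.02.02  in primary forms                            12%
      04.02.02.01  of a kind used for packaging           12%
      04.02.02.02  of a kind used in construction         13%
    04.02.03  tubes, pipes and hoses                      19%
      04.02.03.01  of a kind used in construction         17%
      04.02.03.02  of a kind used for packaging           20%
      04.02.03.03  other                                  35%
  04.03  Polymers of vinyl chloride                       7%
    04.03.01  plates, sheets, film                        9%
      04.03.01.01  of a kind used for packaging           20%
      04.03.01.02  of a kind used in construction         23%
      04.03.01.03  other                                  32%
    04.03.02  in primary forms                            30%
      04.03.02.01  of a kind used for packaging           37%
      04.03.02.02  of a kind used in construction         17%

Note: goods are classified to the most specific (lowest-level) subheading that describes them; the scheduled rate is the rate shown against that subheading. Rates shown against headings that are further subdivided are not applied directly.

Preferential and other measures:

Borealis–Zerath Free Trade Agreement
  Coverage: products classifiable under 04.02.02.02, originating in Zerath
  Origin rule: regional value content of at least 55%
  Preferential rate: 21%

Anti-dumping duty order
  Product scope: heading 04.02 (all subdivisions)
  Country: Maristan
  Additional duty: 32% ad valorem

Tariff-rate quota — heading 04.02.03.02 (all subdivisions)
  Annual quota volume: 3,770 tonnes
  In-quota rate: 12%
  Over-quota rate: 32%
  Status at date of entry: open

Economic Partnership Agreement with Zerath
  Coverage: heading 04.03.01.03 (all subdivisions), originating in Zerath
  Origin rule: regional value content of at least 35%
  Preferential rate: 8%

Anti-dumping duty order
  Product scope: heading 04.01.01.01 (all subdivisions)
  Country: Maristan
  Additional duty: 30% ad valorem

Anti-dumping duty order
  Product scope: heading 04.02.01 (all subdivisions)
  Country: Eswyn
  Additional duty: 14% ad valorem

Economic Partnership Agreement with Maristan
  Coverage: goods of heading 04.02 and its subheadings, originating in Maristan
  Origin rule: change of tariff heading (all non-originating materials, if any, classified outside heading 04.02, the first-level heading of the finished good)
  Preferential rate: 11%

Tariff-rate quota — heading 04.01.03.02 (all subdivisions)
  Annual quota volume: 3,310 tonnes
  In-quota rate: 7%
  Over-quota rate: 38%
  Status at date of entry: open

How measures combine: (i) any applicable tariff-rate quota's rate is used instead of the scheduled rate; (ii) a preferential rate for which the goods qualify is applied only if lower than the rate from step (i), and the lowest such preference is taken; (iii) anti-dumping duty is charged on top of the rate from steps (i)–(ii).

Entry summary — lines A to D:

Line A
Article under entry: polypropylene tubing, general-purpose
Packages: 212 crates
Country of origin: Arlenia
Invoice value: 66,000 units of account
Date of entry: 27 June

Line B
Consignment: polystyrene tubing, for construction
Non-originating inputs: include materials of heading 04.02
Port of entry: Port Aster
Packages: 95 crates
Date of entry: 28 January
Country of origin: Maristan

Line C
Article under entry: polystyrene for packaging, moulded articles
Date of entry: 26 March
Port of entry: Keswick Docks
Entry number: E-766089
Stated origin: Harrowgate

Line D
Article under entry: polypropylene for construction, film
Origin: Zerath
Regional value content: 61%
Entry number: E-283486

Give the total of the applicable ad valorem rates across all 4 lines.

Line A: polypropylene → 04.01; tubing → 04.01.01; general-purpose → 04.01.01.02. Scheduled 25%. No special measure applies. → 25%.
Line B: polystyrene → 04.02; tubing → 04.02.03; for construction → 04.02.03.01. Scheduled 17%. Maristan agreement on 04.02: CTH not met; anti-dumping (Maristan, 04.02): +32%; total 17% + 32% = 49%. → 49%.
Line C: polystyrene → 04.02; moulded articles → 04.02.01; for packaging → 04.02.01.02. Scheduled 7%. No special measure applies. → 7%.
Line D: polypropylene → 04.01; film → 04.01.04; for construction → 04.01.04.02. Scheduled 11%. Zerath agreement on 04.02.02.02: 04.01.04.02 not covered; Zerath agreement on 04.03.01.03: 04.01.04.02 not covered. → 11%.
Sum: 25% + 49% + 7% + 11% = 92%.

92%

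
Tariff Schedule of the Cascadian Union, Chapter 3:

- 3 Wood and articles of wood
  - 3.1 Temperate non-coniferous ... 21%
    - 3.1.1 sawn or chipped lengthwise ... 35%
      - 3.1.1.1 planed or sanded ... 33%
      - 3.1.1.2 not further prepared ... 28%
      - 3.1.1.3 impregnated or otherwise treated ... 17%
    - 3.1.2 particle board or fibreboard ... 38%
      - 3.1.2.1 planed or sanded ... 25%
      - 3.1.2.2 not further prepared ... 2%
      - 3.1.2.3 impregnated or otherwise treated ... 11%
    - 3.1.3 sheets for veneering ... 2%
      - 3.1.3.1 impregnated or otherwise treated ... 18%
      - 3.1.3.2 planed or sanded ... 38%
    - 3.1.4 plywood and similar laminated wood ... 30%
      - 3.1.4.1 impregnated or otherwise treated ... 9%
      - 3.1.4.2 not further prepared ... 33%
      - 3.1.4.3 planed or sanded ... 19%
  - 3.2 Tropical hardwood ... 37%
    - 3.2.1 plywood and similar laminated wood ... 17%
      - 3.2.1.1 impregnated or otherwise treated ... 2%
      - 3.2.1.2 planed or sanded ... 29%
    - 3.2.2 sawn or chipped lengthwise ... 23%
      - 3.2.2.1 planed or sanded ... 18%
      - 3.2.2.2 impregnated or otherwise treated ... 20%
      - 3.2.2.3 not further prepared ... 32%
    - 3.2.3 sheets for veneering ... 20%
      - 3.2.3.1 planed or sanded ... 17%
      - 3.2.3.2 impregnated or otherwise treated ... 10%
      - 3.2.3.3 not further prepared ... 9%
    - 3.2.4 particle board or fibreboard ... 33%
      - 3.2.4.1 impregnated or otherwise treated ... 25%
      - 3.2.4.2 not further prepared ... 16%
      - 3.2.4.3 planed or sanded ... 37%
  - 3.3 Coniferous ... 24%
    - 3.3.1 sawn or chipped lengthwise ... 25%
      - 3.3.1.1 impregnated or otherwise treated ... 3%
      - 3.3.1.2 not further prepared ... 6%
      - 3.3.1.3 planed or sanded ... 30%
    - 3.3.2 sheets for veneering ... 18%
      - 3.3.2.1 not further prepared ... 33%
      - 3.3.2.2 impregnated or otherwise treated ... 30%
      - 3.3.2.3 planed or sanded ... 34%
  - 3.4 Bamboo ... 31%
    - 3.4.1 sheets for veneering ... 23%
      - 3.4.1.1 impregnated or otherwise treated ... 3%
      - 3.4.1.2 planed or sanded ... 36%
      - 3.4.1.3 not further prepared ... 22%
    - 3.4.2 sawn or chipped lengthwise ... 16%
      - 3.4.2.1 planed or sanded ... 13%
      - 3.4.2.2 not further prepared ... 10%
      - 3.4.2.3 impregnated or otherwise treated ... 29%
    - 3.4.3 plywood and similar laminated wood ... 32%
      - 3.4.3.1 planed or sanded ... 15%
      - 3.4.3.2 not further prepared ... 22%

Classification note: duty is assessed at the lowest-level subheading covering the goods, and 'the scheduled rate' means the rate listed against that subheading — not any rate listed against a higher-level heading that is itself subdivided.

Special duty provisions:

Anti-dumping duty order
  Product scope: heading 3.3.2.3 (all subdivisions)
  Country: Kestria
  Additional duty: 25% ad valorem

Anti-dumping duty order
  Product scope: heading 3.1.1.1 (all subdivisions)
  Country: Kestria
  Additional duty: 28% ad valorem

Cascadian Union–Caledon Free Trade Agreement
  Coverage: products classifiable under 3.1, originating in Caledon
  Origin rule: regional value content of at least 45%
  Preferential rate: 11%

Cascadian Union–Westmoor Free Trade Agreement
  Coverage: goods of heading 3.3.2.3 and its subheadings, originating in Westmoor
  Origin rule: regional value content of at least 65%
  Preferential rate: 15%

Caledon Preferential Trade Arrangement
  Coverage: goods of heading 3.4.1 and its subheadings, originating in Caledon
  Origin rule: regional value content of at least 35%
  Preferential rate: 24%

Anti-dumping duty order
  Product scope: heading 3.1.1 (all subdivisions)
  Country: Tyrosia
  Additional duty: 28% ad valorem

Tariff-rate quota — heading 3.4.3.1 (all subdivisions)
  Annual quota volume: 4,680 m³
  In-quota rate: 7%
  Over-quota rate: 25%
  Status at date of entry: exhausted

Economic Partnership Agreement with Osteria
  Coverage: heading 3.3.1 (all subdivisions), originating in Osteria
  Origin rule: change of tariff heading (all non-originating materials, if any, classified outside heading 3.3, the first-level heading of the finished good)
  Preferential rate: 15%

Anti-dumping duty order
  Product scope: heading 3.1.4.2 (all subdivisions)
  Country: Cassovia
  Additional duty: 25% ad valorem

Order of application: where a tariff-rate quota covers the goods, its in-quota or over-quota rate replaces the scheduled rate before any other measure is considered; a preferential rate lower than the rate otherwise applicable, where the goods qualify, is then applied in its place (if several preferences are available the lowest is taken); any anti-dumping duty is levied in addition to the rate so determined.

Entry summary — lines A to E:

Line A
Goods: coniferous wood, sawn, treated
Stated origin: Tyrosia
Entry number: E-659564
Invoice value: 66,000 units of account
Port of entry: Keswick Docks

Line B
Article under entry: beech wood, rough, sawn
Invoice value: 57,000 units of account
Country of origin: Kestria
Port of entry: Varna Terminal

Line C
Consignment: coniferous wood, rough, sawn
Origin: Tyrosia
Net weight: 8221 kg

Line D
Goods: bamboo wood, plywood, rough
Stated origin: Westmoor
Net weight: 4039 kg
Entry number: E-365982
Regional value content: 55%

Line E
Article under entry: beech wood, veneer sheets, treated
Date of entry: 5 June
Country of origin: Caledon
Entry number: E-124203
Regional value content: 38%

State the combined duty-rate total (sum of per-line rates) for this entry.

Line A: coniferous → 3.3; sawn → 3.3.1; treated → 3.3.1.1. Scheduled 3%. No special measure applies. → 3%.
Line B: beech → 3.1; sawn → 3.1.1; rough → 3.1.1.2. Scheduled 28%. No special measure applies. → 28%.
Line C: coniferous → 3.3; sawn → 3.3.1; rough → 3.3.1.2. Scheduled 6%. No special measure applies. → 6%.
Line D: bamboo → 3.4; plywood → 3.4.3; rough → 3.4.3.2. Scheduled 22%. Westmoor agreement on 3.3.2.3: 3.4.3.2 not covered. → 22%.
Line E: beech → 3.1; veneer sheets → 3.1.3; treated → 3.1.3.1. Scheduled 18%. Caledon agreement on 3.1: RVC < 45%; Caledon agreement on 3.4.1: 3.1.3.1 not covered. → 18%.
Sum: 3% + 28% + 6% + 22% + 18% = 77%.

77%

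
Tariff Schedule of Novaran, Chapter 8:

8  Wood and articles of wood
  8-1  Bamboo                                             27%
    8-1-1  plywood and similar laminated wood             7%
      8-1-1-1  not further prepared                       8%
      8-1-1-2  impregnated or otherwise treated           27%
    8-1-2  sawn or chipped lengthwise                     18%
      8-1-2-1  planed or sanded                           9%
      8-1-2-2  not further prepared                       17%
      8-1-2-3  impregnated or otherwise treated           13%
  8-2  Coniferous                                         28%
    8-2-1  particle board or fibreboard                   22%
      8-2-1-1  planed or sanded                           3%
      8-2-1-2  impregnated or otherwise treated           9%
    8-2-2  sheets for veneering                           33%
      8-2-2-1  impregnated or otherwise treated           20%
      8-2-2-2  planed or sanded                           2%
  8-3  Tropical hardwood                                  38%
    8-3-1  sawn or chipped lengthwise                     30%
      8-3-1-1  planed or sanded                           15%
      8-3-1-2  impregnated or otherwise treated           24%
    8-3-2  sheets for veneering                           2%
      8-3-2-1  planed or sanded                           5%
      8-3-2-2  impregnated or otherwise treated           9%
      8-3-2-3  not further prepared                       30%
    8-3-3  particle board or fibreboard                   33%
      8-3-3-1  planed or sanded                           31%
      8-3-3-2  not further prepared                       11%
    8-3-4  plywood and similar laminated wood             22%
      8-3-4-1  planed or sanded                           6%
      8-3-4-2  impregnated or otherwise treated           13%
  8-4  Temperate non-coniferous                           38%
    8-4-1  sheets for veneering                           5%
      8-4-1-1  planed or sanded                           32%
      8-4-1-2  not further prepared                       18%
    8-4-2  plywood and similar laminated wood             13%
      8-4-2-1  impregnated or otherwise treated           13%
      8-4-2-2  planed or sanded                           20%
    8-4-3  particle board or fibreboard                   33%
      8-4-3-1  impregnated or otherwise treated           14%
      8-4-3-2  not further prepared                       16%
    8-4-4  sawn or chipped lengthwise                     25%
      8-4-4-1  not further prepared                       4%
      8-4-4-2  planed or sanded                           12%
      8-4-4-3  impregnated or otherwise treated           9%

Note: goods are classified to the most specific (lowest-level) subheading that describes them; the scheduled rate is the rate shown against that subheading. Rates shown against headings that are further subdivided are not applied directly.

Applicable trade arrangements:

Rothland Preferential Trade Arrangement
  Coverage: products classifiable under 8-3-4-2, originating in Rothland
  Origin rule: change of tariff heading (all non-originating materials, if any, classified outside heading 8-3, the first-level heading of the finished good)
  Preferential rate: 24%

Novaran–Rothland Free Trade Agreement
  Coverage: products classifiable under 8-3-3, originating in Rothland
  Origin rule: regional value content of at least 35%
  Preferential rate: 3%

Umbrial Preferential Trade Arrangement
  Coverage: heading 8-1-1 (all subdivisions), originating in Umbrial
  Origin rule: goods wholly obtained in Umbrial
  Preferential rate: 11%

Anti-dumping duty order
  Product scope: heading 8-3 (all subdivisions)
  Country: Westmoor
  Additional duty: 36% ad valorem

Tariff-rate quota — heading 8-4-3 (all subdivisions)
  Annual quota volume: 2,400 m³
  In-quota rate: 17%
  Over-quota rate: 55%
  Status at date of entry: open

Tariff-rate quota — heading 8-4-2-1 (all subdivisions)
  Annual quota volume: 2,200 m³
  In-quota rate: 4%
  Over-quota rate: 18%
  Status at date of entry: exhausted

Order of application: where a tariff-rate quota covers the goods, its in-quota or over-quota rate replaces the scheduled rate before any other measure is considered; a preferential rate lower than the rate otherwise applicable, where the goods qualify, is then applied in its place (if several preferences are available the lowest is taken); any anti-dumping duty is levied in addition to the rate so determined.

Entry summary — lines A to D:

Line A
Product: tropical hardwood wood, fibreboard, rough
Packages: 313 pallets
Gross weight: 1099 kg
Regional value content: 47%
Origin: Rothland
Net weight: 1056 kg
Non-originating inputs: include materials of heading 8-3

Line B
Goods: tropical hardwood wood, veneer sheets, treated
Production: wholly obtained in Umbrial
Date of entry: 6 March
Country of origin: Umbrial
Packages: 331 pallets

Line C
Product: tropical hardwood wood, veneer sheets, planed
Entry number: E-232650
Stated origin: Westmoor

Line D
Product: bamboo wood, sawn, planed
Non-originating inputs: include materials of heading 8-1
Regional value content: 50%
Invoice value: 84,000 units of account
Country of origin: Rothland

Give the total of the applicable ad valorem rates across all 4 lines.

Line A: tropical hardwood → 8-3; fibreboard → 8-3-3; rough → 8-3-3-2. Scheduled 11%. Rothland agreement on 8-3-4-2: 8-3-3-2 not covered; Rothland agreement on 8-3-3: RVC ≥ 35% → 3% available; preferential 3%. → 3%.
Line B: tropical hardwood → 8-3; veneer sheets → 8-3-2; treated → 8-3-2-2. Scheduled 9%. Umbrial agreement on 8-1-1: 8-3-2-2 not covered. → 9%.
Line C: tropical hardwood → 8-3; veneer sheets → 8-3-2; planed → 8-3-2-1. Scheduled 5%. anti-dumping (Westmoor, 8-3): +36%; total 5% + 36% = 41%. → 41%.
Line D: bamboo → 8-1; sawn → 8-1-2; planed → 8-1-2-1. Scheduled 9%. Rothland agreement on 8-3-4-2: 8-1-2-1 not covered; Rothland agreement on 8-3-3: 8-1-2-1 not covered. → 9%.
Sum: 3% + 9% + 41% + 9% = 62%.

62%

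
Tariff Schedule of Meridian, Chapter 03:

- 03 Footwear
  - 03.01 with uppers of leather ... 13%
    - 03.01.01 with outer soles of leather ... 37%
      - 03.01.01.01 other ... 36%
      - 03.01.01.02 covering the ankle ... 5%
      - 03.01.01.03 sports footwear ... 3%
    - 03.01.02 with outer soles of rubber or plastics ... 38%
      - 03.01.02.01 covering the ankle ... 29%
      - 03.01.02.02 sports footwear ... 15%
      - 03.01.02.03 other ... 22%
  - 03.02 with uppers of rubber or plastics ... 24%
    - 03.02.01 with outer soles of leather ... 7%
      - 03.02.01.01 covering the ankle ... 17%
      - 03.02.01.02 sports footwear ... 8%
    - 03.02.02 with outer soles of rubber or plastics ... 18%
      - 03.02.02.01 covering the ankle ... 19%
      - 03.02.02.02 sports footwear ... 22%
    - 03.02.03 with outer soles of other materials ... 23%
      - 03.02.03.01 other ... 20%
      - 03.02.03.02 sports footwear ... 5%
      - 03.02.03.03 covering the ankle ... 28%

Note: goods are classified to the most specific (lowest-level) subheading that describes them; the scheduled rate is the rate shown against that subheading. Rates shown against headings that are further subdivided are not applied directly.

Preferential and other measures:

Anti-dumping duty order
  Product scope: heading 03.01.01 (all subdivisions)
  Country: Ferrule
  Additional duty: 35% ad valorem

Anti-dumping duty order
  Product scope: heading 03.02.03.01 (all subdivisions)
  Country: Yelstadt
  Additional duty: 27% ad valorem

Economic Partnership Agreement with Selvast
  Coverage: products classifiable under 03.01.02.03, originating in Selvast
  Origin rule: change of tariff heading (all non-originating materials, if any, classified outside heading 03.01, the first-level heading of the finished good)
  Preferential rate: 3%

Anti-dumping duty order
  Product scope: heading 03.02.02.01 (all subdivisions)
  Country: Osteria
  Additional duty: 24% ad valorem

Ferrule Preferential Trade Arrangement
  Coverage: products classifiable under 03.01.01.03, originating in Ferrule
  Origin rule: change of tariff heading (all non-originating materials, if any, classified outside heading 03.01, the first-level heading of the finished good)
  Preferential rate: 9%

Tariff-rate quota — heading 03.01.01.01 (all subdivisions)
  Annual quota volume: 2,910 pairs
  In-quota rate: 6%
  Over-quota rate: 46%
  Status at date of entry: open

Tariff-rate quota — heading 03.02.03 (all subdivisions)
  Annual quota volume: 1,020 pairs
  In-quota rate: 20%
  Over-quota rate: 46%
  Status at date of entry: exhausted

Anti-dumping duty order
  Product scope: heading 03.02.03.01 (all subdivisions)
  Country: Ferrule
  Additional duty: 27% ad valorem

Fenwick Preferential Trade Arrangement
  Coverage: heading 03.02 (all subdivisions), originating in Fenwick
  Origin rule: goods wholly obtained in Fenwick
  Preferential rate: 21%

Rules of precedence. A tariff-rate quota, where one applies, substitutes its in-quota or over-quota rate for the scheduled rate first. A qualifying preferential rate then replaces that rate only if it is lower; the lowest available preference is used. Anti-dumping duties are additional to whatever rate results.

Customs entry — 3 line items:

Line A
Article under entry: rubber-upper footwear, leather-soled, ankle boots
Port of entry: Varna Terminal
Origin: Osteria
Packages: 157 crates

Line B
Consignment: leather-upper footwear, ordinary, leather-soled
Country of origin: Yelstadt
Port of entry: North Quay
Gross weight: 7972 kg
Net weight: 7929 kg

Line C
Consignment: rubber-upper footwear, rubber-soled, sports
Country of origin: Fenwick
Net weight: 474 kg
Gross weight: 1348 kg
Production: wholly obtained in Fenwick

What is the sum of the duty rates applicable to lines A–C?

Line A: rubber-upper → 03.02; leather-soled → 03.02.01; ankle boots → 03.02.01.01. Scheduled 17%. No special measure applies. → 17%.
Line B: leather-upper → 03.01; leather-soled → 03.01.01; ordinary → 03.01.01.01. Scheduled 36%. quota on 03.01.01.01 open → in-quota 6%. → 6%.
Line C: rubber-upper → 03.02; rubber-soled → 03.02.02; sports → 03.02.02.02. Scheduled 22%. Fenwick agreement on 03.02: wholly obtained → 21% available; preferential 21%. → 21%.
Sum: 17% + 6% + 21% = 44%.

44%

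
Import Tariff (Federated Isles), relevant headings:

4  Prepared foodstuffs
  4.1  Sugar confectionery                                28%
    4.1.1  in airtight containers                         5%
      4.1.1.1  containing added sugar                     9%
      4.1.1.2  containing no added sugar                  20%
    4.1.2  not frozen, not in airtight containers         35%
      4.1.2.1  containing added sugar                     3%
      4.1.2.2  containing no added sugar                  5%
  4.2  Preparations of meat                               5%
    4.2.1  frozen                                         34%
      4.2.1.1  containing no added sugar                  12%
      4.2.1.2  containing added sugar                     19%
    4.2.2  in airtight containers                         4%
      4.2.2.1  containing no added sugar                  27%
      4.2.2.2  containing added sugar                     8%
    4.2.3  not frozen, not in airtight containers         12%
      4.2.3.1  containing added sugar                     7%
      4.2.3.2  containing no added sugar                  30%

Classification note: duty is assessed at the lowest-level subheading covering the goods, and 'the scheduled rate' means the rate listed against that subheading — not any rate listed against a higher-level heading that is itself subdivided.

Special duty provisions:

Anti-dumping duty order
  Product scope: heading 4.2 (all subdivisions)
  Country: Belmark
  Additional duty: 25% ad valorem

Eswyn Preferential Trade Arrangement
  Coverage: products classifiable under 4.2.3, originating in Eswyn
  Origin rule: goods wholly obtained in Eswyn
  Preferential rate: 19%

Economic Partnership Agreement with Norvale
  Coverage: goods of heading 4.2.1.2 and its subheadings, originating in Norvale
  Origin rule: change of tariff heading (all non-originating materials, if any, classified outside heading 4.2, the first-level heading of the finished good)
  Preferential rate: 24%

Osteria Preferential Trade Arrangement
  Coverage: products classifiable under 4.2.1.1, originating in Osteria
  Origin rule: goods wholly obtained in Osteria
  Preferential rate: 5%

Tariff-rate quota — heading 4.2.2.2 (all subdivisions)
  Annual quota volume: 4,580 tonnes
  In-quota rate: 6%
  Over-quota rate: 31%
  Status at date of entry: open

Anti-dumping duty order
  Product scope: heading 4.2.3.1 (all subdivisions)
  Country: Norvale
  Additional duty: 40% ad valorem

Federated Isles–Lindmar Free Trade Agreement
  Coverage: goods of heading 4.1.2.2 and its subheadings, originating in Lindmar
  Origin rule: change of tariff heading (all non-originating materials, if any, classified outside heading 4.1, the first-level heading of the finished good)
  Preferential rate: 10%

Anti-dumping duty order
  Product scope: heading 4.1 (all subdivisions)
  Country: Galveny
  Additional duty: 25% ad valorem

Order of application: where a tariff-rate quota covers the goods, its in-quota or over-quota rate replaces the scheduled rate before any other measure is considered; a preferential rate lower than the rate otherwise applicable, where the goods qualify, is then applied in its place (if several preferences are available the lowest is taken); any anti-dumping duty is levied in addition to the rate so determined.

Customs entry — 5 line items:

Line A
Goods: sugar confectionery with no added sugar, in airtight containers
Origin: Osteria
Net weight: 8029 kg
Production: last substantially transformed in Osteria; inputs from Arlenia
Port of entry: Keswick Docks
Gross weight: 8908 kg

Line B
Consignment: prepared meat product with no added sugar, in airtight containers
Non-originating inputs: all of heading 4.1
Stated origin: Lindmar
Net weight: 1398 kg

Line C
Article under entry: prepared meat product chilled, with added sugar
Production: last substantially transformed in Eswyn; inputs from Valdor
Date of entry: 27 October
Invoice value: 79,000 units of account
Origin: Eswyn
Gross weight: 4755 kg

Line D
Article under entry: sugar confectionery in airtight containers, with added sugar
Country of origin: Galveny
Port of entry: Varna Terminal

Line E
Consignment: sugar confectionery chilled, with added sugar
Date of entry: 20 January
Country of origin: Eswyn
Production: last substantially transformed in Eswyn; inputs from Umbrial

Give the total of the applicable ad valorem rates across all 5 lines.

91%

Line A: sugar confectionery → 4.1; in airtight containers → 4.1.1; with no added sugar → 4.1.1.2. Scheduled 20%. Osteria agreement on 4.2.1.1: 4.1.1.2 not covered. → 20%.
Line B: prepared meat product → 4.2; in airtight containers → 4.2.2; with no added sugar → 4.2.2.1. Scheduled 27%. Lindmar agreement on 4.1.2.2: 4.2.2.1 not covered. → 27%.
Line C: prepared meat product → 4.2; chilled → 4.2.3; with added sugar → 4.2.3.1. Scheduled 7%. Eswyn agreement on 4.2.3: not wholly obtained. → 7%.
Line D: sugar confectionery → 4.1; in airtight containers → 4.1.1; with added sugar → 4.1.1.1. Scheduled 9%. anti-dumping (Galveny, 4.1): +25%; total 9% + 25% = 34%. → 34%.
Line E: sugar confectionery → 4.1; chilled → 4.1.2; with added sugar → 4.1.2.1. Scheduled 3%. Eswyn agreement on 4.2.3: 4.1.2.1 not covered. → 3%.
Sum: 20% + 27% + 7% + 34% + 3% = 91%.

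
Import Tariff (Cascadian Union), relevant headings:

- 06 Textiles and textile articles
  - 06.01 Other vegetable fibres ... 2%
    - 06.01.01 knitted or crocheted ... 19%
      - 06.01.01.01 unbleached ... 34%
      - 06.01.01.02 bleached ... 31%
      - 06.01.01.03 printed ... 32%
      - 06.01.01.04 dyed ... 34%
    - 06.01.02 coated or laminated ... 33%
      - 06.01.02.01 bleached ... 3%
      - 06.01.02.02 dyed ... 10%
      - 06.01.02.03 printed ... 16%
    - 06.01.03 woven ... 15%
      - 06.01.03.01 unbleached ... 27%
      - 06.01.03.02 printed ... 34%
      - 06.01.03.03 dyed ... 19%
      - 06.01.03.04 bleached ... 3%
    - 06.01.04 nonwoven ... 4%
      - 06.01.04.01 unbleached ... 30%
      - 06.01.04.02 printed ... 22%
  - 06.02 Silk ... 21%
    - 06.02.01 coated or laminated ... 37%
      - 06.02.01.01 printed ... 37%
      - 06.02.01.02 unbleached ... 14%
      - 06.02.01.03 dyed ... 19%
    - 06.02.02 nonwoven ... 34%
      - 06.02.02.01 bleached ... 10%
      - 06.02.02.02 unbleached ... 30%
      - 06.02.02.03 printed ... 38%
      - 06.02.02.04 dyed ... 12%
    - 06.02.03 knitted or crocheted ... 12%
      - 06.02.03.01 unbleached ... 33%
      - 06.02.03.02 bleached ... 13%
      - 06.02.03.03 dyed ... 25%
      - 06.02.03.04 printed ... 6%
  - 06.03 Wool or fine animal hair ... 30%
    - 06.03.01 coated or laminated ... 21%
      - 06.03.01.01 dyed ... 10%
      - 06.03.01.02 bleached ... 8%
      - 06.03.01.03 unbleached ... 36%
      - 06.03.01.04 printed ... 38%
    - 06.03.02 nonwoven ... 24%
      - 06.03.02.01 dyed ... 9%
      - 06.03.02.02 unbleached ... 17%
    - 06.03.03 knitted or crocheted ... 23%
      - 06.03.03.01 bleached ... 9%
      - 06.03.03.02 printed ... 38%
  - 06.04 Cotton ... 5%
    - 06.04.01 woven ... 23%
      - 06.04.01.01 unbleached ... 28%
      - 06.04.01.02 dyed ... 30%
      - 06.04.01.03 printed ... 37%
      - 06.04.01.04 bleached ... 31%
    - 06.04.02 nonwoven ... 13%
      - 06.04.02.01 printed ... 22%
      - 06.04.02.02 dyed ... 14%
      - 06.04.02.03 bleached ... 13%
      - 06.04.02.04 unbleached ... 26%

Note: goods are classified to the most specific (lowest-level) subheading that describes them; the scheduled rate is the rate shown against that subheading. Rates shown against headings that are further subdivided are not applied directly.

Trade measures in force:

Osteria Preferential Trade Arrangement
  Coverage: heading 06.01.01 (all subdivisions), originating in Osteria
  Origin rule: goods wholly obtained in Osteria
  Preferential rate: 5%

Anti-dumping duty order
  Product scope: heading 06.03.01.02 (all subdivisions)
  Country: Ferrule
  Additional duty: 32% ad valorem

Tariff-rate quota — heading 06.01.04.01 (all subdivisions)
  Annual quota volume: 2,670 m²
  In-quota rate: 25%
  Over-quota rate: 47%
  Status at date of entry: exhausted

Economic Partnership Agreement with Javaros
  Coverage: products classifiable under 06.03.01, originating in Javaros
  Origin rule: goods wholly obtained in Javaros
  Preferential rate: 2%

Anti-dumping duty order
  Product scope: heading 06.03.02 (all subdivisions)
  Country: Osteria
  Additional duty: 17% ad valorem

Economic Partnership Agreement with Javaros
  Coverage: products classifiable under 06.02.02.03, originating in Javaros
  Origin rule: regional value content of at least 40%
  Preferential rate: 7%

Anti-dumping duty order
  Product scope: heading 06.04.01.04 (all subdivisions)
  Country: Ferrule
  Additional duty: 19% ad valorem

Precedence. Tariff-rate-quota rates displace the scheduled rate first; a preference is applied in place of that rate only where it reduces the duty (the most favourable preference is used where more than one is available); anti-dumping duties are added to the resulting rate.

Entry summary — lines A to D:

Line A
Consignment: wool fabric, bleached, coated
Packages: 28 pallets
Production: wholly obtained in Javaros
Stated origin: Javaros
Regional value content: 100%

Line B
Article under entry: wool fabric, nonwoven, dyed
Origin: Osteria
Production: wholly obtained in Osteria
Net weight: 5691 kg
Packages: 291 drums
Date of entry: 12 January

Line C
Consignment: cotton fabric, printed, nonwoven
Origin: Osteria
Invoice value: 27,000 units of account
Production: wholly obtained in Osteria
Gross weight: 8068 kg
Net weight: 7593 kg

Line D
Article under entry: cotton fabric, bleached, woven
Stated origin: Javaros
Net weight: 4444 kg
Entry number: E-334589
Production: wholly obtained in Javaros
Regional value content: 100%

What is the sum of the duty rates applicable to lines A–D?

Line A: wool → 06.03; coated → 06.03.01; bleached → 06.03.01.02. Scheduled 8%. Javaros agreement on 06.03.01: wholly obtained → 2% available; Javaros agreement on 06.02.02.03: 06.03.01.02 not covered; preferential 2%. → 2%.
Line B: wool → 06.03; nonwoven → 06.03.02; dyed → 06.03.02.01. Scheduled 9%. Osteria agreement on 06.01.01: 06.03.02.01 not covered; anti-dumping (Osteria, 06.03.02): +17%; total 9% + 17% = 26%. → 26%.
Line C: cotton → 06.04; nonwoven → 06.04.02; printed → 06.04.02.01. Scheduled 22%. Osteria agreement on 06.01.01: 06.04.02.01 not covered. → 22%.
Line D: cotton → 06.04; woven → 06.04.01; bleached → 06.04.01.04. Scheduled 31%. Javaros agreement on 06.03.01: 06.04.01.04 not covered; Javaros agreement on 06.02.02.03: 06.04.01.04 not covered. → 31%.
Sum: 2% + 26% + 22% + 31% = 81%.

81%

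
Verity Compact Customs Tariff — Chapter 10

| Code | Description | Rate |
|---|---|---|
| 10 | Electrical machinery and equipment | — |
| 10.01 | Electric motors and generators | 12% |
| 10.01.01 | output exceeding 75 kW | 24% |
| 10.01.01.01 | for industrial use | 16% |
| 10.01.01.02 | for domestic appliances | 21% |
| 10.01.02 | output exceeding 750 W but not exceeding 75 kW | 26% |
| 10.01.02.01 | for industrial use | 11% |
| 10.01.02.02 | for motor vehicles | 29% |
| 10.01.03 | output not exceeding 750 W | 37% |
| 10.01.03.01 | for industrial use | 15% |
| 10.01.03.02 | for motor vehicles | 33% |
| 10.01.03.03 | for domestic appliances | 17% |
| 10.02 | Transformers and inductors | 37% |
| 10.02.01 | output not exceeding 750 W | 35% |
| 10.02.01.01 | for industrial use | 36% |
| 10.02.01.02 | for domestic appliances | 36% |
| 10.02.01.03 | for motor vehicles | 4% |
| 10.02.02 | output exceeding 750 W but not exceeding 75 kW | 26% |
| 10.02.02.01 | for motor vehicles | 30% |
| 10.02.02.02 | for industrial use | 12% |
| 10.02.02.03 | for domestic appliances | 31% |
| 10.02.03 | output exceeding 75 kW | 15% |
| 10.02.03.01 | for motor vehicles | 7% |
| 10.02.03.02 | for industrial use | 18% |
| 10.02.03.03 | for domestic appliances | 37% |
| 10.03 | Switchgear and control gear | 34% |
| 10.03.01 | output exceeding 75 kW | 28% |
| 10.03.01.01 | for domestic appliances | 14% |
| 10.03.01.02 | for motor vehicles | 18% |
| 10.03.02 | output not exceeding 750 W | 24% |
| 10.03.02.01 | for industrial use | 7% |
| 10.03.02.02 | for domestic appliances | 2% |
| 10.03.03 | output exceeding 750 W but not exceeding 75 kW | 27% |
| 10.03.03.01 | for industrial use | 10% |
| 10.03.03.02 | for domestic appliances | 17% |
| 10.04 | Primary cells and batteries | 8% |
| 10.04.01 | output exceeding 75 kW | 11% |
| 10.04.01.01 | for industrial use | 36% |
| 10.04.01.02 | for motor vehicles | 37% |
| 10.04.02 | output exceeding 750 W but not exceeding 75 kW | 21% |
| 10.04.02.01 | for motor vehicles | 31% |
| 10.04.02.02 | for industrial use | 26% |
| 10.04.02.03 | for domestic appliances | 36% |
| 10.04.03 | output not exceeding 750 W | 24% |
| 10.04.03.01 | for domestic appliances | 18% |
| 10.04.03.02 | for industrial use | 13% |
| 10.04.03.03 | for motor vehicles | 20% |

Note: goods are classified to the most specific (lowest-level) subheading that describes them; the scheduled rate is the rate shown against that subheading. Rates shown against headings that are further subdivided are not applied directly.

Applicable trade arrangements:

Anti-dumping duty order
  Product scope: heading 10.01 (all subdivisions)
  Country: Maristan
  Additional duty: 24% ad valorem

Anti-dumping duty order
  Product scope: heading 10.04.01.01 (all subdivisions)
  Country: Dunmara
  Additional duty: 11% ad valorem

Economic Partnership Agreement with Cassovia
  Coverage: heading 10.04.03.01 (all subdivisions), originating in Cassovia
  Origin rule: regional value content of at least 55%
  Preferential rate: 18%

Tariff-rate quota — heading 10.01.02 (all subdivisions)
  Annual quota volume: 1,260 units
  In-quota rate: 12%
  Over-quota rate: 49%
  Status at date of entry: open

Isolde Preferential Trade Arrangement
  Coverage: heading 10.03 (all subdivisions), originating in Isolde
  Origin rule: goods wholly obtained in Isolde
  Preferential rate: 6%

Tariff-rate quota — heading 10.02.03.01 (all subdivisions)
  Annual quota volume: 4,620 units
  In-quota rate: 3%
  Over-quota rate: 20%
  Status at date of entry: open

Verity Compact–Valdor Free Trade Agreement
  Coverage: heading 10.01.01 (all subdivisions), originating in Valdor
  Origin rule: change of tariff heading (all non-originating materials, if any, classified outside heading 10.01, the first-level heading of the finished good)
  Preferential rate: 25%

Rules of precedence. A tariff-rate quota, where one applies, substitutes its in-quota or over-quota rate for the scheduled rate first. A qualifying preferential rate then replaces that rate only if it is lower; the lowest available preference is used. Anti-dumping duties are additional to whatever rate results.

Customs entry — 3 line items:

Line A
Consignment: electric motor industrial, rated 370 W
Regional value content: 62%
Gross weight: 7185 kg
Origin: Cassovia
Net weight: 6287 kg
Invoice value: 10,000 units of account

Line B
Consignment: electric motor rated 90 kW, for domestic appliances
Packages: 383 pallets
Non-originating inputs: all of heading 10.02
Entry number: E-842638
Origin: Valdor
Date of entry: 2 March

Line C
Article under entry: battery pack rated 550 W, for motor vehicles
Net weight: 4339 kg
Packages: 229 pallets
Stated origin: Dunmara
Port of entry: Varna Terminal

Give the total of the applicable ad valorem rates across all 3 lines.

56%

Line A: electric motor → 10.01; rated 370 W → 10.01.03; industrial → 10.01.03.01. Scheduled 15%. Cassovia agreement on 10.04.03.01: 10.01.03.01 not covered. → 15%.
Line B: electric motor → 10.01; rated 90 kW → 10.01.01; for domestic appliances → 10.01.01.02. Scheduled 21%. Valdor agreement on 10.01.01: CTH met → 25% available; preference 25% not lower than 21% → no reduction. → 21%.
Line C: battery pack → 10.04; rated 550 W → 10.04.03; for motor vehicles → 10.04.03.03. Scheduled 20%. No special measure applies. → 20%.
Sum: 15% + 21% + 20% = 56%.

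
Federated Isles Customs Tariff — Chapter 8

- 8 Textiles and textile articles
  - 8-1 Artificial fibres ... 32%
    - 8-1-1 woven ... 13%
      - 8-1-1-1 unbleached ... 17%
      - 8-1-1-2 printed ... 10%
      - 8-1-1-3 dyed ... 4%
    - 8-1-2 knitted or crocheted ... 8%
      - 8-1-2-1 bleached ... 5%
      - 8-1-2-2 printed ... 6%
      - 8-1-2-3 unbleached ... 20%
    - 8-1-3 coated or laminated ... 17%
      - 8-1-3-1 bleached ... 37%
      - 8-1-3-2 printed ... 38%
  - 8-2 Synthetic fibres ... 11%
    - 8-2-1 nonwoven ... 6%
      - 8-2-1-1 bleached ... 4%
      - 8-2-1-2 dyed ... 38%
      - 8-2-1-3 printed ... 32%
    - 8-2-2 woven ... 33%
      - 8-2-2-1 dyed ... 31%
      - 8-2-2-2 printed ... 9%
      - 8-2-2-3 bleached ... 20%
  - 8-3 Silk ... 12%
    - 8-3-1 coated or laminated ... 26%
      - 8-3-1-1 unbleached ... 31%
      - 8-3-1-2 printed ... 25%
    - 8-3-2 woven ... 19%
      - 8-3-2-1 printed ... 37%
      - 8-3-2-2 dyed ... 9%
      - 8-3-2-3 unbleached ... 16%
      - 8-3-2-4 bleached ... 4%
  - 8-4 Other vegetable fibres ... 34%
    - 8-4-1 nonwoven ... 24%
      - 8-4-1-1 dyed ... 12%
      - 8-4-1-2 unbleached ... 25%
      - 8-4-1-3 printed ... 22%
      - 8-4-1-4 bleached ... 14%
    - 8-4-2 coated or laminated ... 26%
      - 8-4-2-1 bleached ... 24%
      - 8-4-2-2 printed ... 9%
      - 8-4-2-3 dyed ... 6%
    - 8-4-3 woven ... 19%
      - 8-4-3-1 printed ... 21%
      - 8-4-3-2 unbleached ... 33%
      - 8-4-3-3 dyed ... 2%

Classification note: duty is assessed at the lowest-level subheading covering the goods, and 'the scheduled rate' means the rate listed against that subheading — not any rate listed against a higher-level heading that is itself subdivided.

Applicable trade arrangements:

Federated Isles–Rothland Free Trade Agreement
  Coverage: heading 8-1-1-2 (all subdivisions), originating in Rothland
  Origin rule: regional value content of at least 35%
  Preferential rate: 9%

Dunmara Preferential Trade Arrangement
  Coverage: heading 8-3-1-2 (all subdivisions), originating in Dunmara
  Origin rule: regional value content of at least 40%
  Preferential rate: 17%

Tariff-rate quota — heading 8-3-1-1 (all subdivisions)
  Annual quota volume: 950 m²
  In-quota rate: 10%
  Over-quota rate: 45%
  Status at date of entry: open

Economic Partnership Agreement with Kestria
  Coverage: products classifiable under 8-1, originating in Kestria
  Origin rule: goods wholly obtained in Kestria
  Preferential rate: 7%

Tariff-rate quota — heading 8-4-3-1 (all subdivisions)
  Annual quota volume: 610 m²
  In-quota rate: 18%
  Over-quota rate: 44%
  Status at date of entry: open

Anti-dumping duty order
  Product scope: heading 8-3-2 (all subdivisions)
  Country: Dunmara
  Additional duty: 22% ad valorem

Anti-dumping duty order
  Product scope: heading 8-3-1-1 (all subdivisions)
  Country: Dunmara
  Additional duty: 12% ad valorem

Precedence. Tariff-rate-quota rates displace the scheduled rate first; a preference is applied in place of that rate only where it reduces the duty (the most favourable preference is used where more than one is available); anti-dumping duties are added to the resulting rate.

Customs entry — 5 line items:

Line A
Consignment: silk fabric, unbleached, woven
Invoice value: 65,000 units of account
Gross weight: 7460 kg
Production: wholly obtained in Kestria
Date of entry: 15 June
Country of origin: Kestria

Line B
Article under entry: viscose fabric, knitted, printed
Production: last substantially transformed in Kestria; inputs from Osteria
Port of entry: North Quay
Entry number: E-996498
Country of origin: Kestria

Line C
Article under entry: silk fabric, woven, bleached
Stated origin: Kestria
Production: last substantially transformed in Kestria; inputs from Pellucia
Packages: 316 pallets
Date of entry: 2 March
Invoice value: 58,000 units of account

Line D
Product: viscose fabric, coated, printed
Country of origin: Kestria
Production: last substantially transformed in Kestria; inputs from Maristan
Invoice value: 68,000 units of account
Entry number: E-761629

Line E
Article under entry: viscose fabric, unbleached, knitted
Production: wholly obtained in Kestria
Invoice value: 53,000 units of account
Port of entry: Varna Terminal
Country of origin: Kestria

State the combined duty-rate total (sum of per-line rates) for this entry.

Line A: silk → 8-3; woven → 8-3-2; unbleached → 8-3-2-3. Scheduled 16%. Kestria agreement on 8-1: 8-3-2-3 not covered. → 16%.
Line B: viscose → 8-1; knitted → 8-1-2; printed → 8-1-2-2. Scheduled 6%. Kestria agreement on 8-1: not wholly obtained. → 6%.
Line C: silk → 8-3; woven → 8-3-2; bleached → 8-3-2-4. Scheduled 4%. Kestria agreement on 8-1: 8-3-2-4 not covered. → 4%.
Line D: viscose → 8-1; coated → 8-1-3; printed → 8-1-3-2. Scheduled 38%. Kestria agreement on 8-1: not wholly obtained. → 38%.
Line E: viscose → 8-1; knitted → 8-1-2; unbleached → 8-1-2-3. Scheduled 20%. Kestria agreement on 8-1: wholly obtained → 7% available; preferential 7%. → 7%.
Sum: 16% + 6% + 4% + 38% + 7% = 71%.

71%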